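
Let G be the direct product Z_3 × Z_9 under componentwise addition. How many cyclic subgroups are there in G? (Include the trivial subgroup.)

A cyclic subgroup of order d is generated by each of its φ(d) elements of order d, so the cyclic subgroups of order d number (#elements of order d)/φ(d).
Cyclic subgroups by order — order 1: 1; order 3: 4; order 9: 3.
Total: 8.

8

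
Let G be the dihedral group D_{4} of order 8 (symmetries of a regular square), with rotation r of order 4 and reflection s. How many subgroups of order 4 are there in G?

|G| = 8 and 4 | 8, so subgroups of order 4 are possible by Lagrange.
The subgroups of order 4 are: {e, r, r^2, r^3}; {e, r^2, s, r^2s}; {e, r^2, rs, r^3s}.
So G has 3 subgroups of order 4.

3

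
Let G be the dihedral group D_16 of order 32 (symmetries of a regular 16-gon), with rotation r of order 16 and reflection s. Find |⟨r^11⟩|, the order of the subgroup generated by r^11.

Computing powers of r^11: the smallest k with (r^11)^k = e is k = 16.

16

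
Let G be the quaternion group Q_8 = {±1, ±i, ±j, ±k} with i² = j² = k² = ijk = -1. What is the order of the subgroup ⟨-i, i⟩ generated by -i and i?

|⟨-i⟩| = 4 and |⟨i⟩| = 4, so |H| is a multiple of lcm(4, 4) = 4 and divides |G| = 8.
Closing under the operation: H = {1, -1, i, -i}, so |H| = 4.

4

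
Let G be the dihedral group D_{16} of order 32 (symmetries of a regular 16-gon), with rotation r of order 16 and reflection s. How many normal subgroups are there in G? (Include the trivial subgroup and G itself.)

8

G has 36 subgroups. Checking conjugation-invariance by order — order 1: 1/1 normal; order 2: 1/17 normal; order 4: 1/9 normal; order 8: 1/5 normal; order 16: 3/3 normal; order 32: 1/1 normal.
Total normal subgroups: 8.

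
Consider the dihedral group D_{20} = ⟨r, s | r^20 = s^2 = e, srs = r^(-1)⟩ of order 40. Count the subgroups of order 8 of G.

5

|G| = 40 and 8 | 40, so subgroups of order 8 are possible by Lagrange.
The subgroups of order 8 are: {e, r^5, r^10, r^15, s, r^5s, r^10s, r^15s}; {e, r^5, r^10, r^15, rs, r^6s, r^11s, r^16s}; {e, r^5, r^10, r^15, r^2s, r^7s, r^12s, r^17s}; {e, r^5, r^10, r^15, r^3s, r^8s, r^13s, r^18s}; … (5 in all).
So G has 5 subgroups of order 8.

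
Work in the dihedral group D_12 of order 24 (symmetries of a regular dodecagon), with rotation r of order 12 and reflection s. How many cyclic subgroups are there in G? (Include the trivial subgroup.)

A cyclic subgroup of order d is generated by each of its φ(d) elements of order d, so the cyclic subgroups of order d number (#elements of order d)/φ(d).
Cyclic subgroups by order — order 1: 1; order 2: 13; order 3: 1; order 4: 1; order 6: 1; order 12: 1.
Total: 18.

18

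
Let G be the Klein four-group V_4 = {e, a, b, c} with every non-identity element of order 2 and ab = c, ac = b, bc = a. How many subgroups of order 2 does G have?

3

|G| = 4 and 2 | 4, so subgroups of order 2 are possible by Lagrange.
The subgroups of order 2 are: {e, a}; {e, b}; {e, c}.
So G has 3 subgroups of order 2.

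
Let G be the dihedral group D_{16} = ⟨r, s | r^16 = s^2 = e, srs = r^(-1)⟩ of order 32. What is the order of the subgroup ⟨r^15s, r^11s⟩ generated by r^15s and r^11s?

8

|⟨r^15s⟩| = 2 and |⟨r^11s⟩| = 2, so |H| is a multiple of lcm(2, 2) = 2 and divides |G| = 32.
Closing under the operation: H = {e, r^4, r^8, r^12, r^3s, r^7s, r^11s, r^15s}, so |H| = 8.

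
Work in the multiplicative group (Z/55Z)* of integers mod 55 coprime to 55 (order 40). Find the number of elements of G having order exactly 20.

16

Enumerating element orders in G gives 16 elements of order 20.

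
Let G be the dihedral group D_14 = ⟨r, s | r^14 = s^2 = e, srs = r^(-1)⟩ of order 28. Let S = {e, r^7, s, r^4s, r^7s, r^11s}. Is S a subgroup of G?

|S| = 6 does not divide |G| = 28, so by Lagrange S is not a subgroup.

No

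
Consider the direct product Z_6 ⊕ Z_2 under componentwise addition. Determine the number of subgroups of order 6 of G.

|G| = 12 and 6 | 12, so subgroups of order 6 are possible by Lagrange.
The subgroups of order 6 are: {(0,0), (0,1), (2,0), (2,1), (4,0), (4,1)}; {(0,0), (1,0), (2,0), (3,0), (4,0), (5,0)}; {(0,0), (1,1), (2,0), (3,1), (4,0), (5,1)}.
So G has 3 subgroups of order 6.

3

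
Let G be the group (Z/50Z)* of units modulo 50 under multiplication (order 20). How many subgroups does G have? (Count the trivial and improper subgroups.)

6

|G| = 20, so by Lagrange every subgroup order divides 20. Divisors: 1, 2, 4, 5, 10, 20.
Subgroups by order — order 1: 1; order 2: 1; order 4: 1; order 5: 1; order 10: 1; order 20: 1.
Total: 1 + 1 + 1 + 1 + 1 + 1 = 6.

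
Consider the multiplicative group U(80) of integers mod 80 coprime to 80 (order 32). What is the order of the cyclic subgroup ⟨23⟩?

4

Compute successive powers of 23 mod 80: 23, 49, 7, 1; 23^4 ≡ 1 (mod 80).
So |⟨23⟩| = 4.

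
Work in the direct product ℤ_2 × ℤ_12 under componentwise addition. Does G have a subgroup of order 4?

Yes

4 | 24. A subgroup of order 4 is {(0,0), (0,3), (0,6), (0,9)}.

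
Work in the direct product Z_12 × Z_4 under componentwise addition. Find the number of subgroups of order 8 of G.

|G| = 48 and 8 | 48, so subgroups of order 8 are possible by Lagrange.
The subgroups of order 8 are: {(0,0), (0,1), (0,2), (0,3), (6,0), (6,1), (6,2), (6,3)}; {(0,0), (0,2), (3,0), (3,2), (6,0), (6,2), (9,0), (9,2)}; {(0,0), (0,2), (3,1), (3,3), (6,0), (6,2), (9,1), (9,3)}.
So G has 3 subgroups of order 8.

3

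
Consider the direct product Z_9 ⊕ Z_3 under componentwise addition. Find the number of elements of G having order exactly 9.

18

An element (a,b) has order lcm(ord(a), ord(b)); count pairs with lcm equal to 9.
Enumerating gives 18 such elements.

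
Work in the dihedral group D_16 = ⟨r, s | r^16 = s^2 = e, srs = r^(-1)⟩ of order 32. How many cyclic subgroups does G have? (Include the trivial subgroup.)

21

Each element a generates a cyclic subgroup ⟨a⟩; distinct elements may generate the same one (a cyclic group of order d has φ(d) generators).
Cyclic subgroups by order — order 1: 1; order 2: 17; order 4: 1; order 8: 1; order 16: 1.
Total: 21.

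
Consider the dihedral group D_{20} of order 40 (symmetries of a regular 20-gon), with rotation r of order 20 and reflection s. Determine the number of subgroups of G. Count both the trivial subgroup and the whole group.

|G| = 40, so by Lagrange every subgroup order divides 40. Divisors: 1, 2, 4, 5, 8, 10, 20, 40.
Subgroups by order — order 1: 1; order 2: 21; order 4: 11; order 5: 1; order 8: 5; order 10: 5; order 20: 3; order 40: 1.
Total: 1 + 21 + 11 + 1 + 5 + 5 + 3 + 1 = 48.

48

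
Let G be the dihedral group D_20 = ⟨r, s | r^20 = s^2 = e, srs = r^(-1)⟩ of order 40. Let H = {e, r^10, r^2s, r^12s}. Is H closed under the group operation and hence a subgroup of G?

|H| = 4 divides |G| = 40, consistent with Lagrange.
H contains the identity, every element's inverse is in H, and H is closed under ·: it is a subgroup.

Yes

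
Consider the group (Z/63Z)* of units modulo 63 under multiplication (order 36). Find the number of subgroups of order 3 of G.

4

|G| = 36 and 3 | 36, so subgroups of order 3 are possible by Lagrange.
The subgroups of order 3 are: {1, 4, 16}; {1, 22, 43}; {1, 25, 58}; {1, 37, 46}.
So G has 4 subgroups of order 3.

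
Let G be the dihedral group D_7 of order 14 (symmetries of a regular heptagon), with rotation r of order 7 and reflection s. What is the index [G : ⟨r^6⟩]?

|⟨r^6⟩| = 7 and |G| = 14.
By Lagrange, [G : H] = |G|/|H| = 14/7 = 2.

2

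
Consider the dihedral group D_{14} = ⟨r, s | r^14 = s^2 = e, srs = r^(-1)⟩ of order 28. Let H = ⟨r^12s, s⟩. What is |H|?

|⟨r^12s⟩| = 2 and |⟨s⟩| = 2, so |H| is a multiple of lcm(2, 2) = 2 and divides |G| = 28.
Closing under the operation: H = {e, r^2, r^4, r^6, r^8, r^10, r^12, s, r^2s, r^4s, r^6s, r^8s, r^10s, r^12s}, so |H| = 14.

14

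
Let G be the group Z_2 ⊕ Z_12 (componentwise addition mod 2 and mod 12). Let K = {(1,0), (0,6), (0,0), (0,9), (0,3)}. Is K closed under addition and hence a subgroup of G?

|K| = 5 does not divide |G| = 24, so by Lagrange K is not a subgroup.

No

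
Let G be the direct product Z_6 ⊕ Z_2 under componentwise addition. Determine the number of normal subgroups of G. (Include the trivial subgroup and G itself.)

10

G is abelian, so every subgroup is normal.
G has 10 subgroups in total, hence 10 normal subgroups.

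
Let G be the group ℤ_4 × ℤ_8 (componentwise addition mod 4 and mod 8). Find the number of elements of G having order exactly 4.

12

An element (a,b) has order lcm(ord(a), ord(b)); count pairs with lcm equal to 4.
Enumerating gives 12 such elements.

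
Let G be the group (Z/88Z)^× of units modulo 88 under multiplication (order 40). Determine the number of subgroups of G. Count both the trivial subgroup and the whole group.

32

|G| = 40, so by Lagrange every subgroup order divides 40. Divisors: 1, 2, 4, 5, 8, 10, 20, 40.
Subgroups by order — order 1: 1; order 2: 7; order 4: 7; order 5: 1; order 8: 1; order 10: 7; order 20: 7; order 40: 1.
Total: 1 + 7 + 7 + 1 + 1 + 7 + 7 + 1 = 32.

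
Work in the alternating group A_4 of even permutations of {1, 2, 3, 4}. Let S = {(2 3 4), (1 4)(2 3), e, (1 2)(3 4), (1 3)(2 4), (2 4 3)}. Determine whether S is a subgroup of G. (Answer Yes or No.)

No

Closure fails: (2 4 3) ∘ (1 2)(3 4) = (1 4 2) ∉ S. So S is not a subgroup.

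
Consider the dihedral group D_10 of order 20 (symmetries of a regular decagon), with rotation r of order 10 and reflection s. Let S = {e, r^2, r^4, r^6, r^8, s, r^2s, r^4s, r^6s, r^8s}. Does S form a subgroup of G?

|S| = 10 divides |G| = 20, consistent with Lagrange.
S contains the identity, every element's inverse is in S, and S is closed under ·: it is a subgroup.

Yes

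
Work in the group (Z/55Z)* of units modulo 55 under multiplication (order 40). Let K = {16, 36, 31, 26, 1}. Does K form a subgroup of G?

Yes

|K| = 5 divides |G| = 40, consistent with Lagrange.
K contains the identity, every element's inverse is in K, and K is closed under ·: it is a subgroup.
In fact K = ⟨16⟩.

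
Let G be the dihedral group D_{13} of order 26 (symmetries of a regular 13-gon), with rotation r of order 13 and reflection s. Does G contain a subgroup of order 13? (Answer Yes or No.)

Yes

13 | 26. A subgroup of order 13 is {e, r, r^2, r^3, r^4, r^5, r^6, r^7, r^8, r^9, r^10, r^11, r^12}.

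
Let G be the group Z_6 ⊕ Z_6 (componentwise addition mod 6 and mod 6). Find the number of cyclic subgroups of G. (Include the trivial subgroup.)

Group the elements of G by the cyclic subgroup they generate; each cyclic subgroup of order d accounts for φ(d) elements.
Cyclic subgroups by order — order 1: 1; order 2: 3; order 3: 4; order 6: 12.
Total: 20.

20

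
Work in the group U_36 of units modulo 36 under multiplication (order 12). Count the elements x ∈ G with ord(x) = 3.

2

The elements of order 3 are: 13, 25.
That's 2.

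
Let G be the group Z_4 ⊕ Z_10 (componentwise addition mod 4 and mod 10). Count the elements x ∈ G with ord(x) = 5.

An element (a,b) has order lcm(ord(a), ord(b)); count pairs with lcm equal to 5.
Enumerating gives 4 such elements.

4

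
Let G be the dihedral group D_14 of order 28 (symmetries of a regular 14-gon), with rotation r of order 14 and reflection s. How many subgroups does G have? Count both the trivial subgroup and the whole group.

28

|G| = 28, so by Lagrange every subgroup order divides 28. Divisors: 1, 2, 4, 7, 14, 28.
Subgroups by order — order 1: 1; order 2: 15; order 4: 7; order 7: 1; order 14: 3; order 28: 1.
Total: 1 + 15 + 7 + 1 + 3 + 1 = 28.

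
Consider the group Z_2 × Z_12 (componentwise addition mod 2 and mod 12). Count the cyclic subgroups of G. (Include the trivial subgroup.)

12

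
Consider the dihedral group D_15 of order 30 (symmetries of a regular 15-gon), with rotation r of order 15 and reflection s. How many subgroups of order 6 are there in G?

|G| = 30 and 6 | 30, so subgroups of order 6 are possible by Lagrange.
The subgroups of order 6 are: {e, r^5, r^10, s, r^5s, r^10s}; {e, r^5, r^10, rs, r^6s, r^11s}; {e, r^5, r^10, r^2s, r^7s, r^12s}; {e, r^5, r^10, r^3s, r^8s, r^13s}; … (5 in all).
So G has 5 subgroups of order 6.

5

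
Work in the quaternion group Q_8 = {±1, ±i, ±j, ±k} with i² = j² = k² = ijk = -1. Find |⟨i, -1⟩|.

4

|⟨i⟩| = 4 and |⟨-1⟩| = 2, so |H| is a multiple of lcm(4, 2) = 4 and divides |G| = 8.
Closing under the operation: H = {1, -1, i, -i}, so |H| = 4.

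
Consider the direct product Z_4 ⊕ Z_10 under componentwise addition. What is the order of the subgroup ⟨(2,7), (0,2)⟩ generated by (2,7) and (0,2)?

10

|⟨(2,7)⟩| = 10 and |⟨(0,2)⟩| = 5, so |H| is a multiple of lcm(10, 5) = 10 and divides |G| = 40.
Closing under the operation: H = {(0,0), (0,2), (0,4), (0,6), (0,8), (2,1), (2,3), (2,5), (2,7), (2,9)}, so |H| = 10.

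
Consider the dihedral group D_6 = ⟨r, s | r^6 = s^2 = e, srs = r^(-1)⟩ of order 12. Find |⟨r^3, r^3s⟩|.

4

|⟨r^3⟩| = 2 and |⟨r^3s⟩| = 2, so |H| is a multiple of lcm(2, 2) = 2 and divides |G| = 12.
Closing under the operation: H = {e, r^3, s, r^3s}, so |H| = 4.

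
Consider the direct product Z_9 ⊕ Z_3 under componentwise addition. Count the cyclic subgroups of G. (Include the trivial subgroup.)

Group the elements of G by the cyclic subgroup they generate; each cyclic subgroup of order d accounts for φ(d) elements.
Cyclic subgroups by order — order 1: 1; order 3: 4; order 9: 3.
Total: 8.

8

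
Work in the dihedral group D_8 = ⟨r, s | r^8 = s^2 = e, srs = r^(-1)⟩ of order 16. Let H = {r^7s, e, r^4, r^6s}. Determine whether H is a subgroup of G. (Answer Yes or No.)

Closure fails: r^4 · r^7s = r^3s ∉ H. So H is not a subgroup.

No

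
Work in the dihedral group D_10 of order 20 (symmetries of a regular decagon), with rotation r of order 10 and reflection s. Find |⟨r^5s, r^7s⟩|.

10

|⟨r^5s⟩| = 2 and |⟨r^7s⟩| = 2, so |H| is a multiple of lcm(2, 2) = 2 and divides |G| = 20.
Closing under the operation: H = {e, r^2, r^4, r^6, r^8, rs, r^3s, r^5s, r^7s, r^9s}, so |H| = 10.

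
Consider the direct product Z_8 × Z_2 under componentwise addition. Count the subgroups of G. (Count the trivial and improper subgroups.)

11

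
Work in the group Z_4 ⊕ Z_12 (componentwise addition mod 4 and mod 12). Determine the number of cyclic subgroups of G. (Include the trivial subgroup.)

20

A cyclic subgroup of order d is generated by each of its φ(d) elements of order d, so the cyclic subgroups of order d number (#elements of order d)/φ(d).
Cyclic subgroups by order — order 1: 1; order 2: 3; order 3: 1; order 4: 6; order 6: 3; order 12: 6.
Total: 20.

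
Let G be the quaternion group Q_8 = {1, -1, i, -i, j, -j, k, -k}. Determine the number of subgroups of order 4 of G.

|G| = 8 and 4 | 8, so subgroups of order 4 are possible by Lagrange.
The subgroups of order 4 are: {1, -1, i, -i}; {1, -1, j, -j}; {1, -1, k, -k}.
So G has 3 subgroups of order 4.

3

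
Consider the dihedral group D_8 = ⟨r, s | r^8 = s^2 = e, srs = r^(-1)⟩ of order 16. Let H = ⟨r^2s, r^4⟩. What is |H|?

4

|⟨r^2s⟩| = 2 and |⟨r^4⟩| = 2, so |H| is a multiple of lcm(2, 2) = 2 and divides |G| = 16.
Closing under the operation: H = {e, r^4, r^2s, r^6s}, so |H| = 4.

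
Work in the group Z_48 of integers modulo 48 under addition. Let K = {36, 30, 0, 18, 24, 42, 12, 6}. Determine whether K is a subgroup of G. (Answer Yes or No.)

Yes

|K| = 8 divides |G| = 48, consistent with Lagrange.
K contains the identity, every element's inverse is in K, and K is closed under +: it is a subgroup.
In fact K = ⟨6⟩.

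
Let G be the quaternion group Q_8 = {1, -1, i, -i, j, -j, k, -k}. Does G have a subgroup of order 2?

Yes

2 | 8. A subgroup of order 2 is {1, -1}.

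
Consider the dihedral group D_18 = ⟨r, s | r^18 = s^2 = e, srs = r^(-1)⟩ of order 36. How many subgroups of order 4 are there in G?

|G| = 36 and 4 | 36, so subgroups of order 4 are possible by Lagrange.
The subgroups of order 4 are: {e, r^9, rs, r^10s}; {e, r^9, r^2s, r^11s}; {e, r^9, r^3s, r^12s}; {e, r^9, r^4s, r^13s}; … (9 in all).
So G has 9 subgroups of order 4.

9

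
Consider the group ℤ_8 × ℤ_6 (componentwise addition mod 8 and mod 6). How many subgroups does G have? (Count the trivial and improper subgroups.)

22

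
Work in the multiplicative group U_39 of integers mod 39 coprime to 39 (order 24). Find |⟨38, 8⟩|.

|⟨38⟩| = 2 and |⟨8⟩| = 4, so |H| is a multiple of lcm(2, 4) = 4 and divides |G| = 24.
Closing under the operation: H = {1, 5, 8, 14, 25, 31, 34, 38}, so |H| = 8.

8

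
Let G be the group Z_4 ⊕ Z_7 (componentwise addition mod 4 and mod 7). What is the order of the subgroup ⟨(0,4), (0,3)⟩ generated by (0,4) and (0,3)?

|⟨(0,4)⟩| = 7 and |⟨(0,3)⟩| = 7, so |H| is a multiple of lcm(7, 7) = 7 and divides |G| = 28.
Closing under the operation: H = {(0,0), (0,1), (0,2), (0,3), (0,4), (0,5), (0,6)}, so |H| = 7.

7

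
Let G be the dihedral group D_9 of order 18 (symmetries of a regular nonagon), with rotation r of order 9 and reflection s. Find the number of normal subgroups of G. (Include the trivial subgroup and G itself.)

4

G has 16 subgroups. Checking conjugation-invariance by order — order 1: 1/1 normal; order 2: 0/9 normal; order 3: 1/1 normal; order 6: 0/3 normal; order 9: 1/1 normal; order 18: 1/1 normal.
Total normal subgroups: 4.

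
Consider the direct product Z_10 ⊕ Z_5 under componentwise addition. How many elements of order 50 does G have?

An element (a,b) has order lcm(ord(a), ord(b)); count pairs with lcm equal to 50.
Enumerating gives 0 such elements.

0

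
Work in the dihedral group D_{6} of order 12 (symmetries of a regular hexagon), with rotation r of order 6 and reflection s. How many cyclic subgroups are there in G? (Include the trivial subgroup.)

10

Each element a generates a cyclic subgroup ⟨a⟩; distinct elements may generate the same one (a cyclic group of order d has φ(d) generators).
Cyclic subgroups by order — order 1: 1; order 2: 7; order 3: 1; order 6: 1.
Total: 10.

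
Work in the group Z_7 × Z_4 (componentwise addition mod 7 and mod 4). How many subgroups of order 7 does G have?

|G| = 28 and 7 | 28, so subgroups of order 7 are possible by Lagrange.
The subgroups of order 7 are: {(0,0), (1,0), (2,0), (3,0), (4,0), (5,0), (6,0)}.
So G has 1 subgroup of order 7.

1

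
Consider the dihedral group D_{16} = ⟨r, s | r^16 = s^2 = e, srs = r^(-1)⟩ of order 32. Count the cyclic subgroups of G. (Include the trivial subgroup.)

21

A cyclic subgroup of order d is generated by each of its φ(d) elements of order d, so the cyclic subgroups of order d number (#elements of order d)/φ(d).
Cyclic subgroups by order — order 1: 1; order 2: 17; order 4: 1; order 8: 1; order 16: 1.
Total: 21.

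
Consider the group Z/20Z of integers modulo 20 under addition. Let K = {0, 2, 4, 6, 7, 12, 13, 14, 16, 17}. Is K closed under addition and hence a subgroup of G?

2 ∈ K but its inverse 18 ∉ K, so K is not a subgroup.

No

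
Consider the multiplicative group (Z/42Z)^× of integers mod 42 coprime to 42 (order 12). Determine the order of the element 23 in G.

6

Compute successive powers of 23 mod 42: 23, 25, 29, 37, 11, 1; 23^6 ≡ 1 (mod 42).
So |⟨23⟩| = 6.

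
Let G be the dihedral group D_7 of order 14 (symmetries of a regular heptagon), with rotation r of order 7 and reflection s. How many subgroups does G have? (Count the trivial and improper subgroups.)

10

|G| = 14, so by Lagrange every subgroup order divides 14. Divisors: 1, 2, 7, 14.
Subgroups by order — order 1: 1; order 2: 7; order 7: 1; order 14: 1.
Total: 1 + 7 + 1 + 1 = 10.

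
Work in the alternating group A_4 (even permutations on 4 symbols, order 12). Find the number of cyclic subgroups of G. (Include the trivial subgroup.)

Group the elements of G by the cyclic subgroup they generate; each cyclic subgroup of order d accounts for φ(d) elements.
Cyclic subgroups by order — order 1: 1; order 2: 3; order 3: 4.
Total: 8.

8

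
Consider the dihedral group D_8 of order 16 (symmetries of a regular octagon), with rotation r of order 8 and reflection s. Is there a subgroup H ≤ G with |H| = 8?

8 | 16. A subgroup of order 8 is {e, r, r^2, r^3, r^4, r^5, r^6, r^7}.

Yes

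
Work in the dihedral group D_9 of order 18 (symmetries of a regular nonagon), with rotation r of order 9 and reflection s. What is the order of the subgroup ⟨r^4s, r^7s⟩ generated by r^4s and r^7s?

|⟨r^4s⟩| = 2 and |⟨r^7s⟩| = 2, so |H| is a multiple of lcm(2, 2) = 2 and divides |G| = 18.
Closing under the operation: H = {e, r^3, r^6, rs, r^4s, r^7s}, so |H| = 6.

6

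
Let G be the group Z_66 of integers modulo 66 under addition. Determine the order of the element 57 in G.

22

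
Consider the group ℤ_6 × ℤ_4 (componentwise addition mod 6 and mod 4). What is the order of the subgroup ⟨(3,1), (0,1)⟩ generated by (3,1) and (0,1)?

8

|⟨(3,1)⟩| = 4 and |⟨(0,1)⟩| = 4, so |H| is a multiple of lcm(4, 4) = 4 and divides |G| = 24.
Closing under the operation: H = {(0,0), (0,1), (0,2), (0,3), (3,0), (3,1), (3,2), (3,3)}, so |H| = 8.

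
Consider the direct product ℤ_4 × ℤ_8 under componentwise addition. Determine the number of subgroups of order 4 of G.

|G| = 32 and 4 | 32, so subgroups of order 4 are possible by Lagrange.
The subgroups of order 4 are: {(0,0), (0,2), (0,4), (0,6)}; {(0,0), (0,4), (2,0), (2,4)}; {(0,0), (0,4), (2,2), (2,6)}; {(0,0), (1,0), (2,0), (3,0)}; … (7 in all).
So G has 7 subgroups of order 4.

7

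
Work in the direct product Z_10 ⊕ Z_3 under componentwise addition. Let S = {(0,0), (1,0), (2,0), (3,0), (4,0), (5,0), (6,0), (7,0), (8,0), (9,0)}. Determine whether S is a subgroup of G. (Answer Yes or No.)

Yes

|S| = 10 divides |G| = 30, consistent with Lagrange.
S contains the identity, every element's inverse is in S, and S is closed under +: it is a subgroup.
In fact S = ⟨(9,0)⟩.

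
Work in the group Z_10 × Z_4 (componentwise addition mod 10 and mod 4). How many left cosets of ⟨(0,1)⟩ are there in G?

|⟨(0,1)⟩| = 4 and |G| = 40.
By Lagrange, [G : H] = |G|/|H| = 40/4 = 10.

10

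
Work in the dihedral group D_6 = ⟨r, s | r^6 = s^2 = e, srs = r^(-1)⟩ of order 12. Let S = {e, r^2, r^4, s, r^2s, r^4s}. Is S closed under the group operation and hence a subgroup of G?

Yes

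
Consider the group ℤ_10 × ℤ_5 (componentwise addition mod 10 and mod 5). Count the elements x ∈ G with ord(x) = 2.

An element (a,b) has order lcm(ord(a), ord(b)); count pairs with lcm equal to 2.
Enumerating gives 1 such elements.

1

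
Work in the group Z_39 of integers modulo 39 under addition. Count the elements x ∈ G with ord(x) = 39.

24

In a cyclic group of order 39, the number of elements of order d (for d | 39) is φ(d).
φ(39) = 24.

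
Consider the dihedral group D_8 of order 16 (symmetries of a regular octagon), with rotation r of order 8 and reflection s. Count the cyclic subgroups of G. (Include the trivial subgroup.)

Each element a generates a cyclic subgroup ⟨a⟩; distinct elements may generate the same one (a cyclic group of order d has φ(d) generators).
Cyclic subgroups by order — order 1: 1; order 2: 9; order 4: 1; order 8: 1.
Total: 12.

12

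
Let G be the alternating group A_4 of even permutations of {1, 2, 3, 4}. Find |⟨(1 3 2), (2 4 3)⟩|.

|⟨(1 3 2)⟩| = 3 and |⟨(2 4 3)⟩| = 3, so |H| is a multiple of lcm(3, 3) = 3 and divides |G| = 12.
Closing {(1 3 2), (2 4 3)} under the group operation gives all of G, so |H| = 12.

12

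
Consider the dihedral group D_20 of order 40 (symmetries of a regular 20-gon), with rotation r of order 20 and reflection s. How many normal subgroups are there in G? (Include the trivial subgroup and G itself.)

G has 48 subgroups. Checking conjugation-invariance by order — order 1: 1/1 normal; order 2: 1/21 normal; order 4: 1/11 normal; order 5: 1/1 normal; order 8: 0/5 normal; order 10: 1/5 normal; order 20: 3/3 normal; order 40: 1/1 normal.
Total normal subgroups: 9.

9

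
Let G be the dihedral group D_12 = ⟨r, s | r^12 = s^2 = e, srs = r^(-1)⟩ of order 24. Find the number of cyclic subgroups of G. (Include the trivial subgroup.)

18

Group the elements of G by the cyclic subgroup they generate; each cyclic subgroup of order d accounts for φ(d) elements.
Cyclic subgroups by order — order 1: 1; order 2: 13; order 3: 1; order 4: 1; order 6: 1; order 12: 1.
Total: 18.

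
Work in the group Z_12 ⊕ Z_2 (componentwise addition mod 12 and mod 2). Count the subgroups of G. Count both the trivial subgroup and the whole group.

16

|G| = 24, so by Lagrange every subgroup order divides 24. Divisors: 1, 2, 3, 4, 6, 8, 12, 24.
Subgroups by order — order 1: 1; order 2: 3; order 3: 1; order 4: 3; order 6: 3; order 8: 1; order 12: 3; order 24: 1.
Total: 1 + 3 + 1 + 3 + 3 + 1 + 3 + 1 = 16.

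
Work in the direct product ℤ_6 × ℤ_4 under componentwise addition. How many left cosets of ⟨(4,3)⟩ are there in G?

2

|⟨(4,3)⟩| = 12 and |G| = 24.
By Lagrange, [G : H] = |G|/|H| = 24/12 = 2.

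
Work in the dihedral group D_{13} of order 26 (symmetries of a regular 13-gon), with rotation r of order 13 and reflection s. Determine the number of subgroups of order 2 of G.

13

|G| = 26 and 2 | 26, so subgroups of order 2 are possible by Lagrange.
The subgroups of order 2 are: {e, r^10s}; {e, r^11s}; {e, r^12s}; {e, r^2s}; … (13 in all).
So G has 13 subgroups of order 2.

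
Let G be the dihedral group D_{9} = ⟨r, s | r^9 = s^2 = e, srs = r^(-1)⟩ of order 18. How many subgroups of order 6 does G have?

3

|G| = 18 and 6 | 18, so subgroups of order 6 are possible by Lagrange.
The subgroups of order 6 are: {e, r^3, r^6, r^2s, r^5s, r^8s}; {e, r^3, r^6, s, r^3s, r^6s}; {e, r^3, r^6, rs, r^4s, r^7s}.
So G has 3 subgroups of order 6.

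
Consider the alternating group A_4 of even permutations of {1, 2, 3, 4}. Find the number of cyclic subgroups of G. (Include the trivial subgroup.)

Group the elements of G by the cyclic subgroup they generate; each cyclic subgroup of order d accounts for φ(d) elements.
Cyclic subgroups by order — order 1: 1; order 2: 3; order 3: 4.
Total: 8.

8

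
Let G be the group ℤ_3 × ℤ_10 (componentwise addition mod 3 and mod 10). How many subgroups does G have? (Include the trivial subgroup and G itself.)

|G| = 30, so by Lagrange every subgroup order divides 30. Divisors: 1, 2, 3, 5, 6, 10, 15, 30.
Subgroups by order — order 1: 1; order 2: 1; order 3: 1; order 5: 1; order 6: 1; order 10: 1; order 15: 1; order 30: 1.
Total: 1 + 1 + 1 + 1 + 1 + 1 + 1 + 1 = 8.

8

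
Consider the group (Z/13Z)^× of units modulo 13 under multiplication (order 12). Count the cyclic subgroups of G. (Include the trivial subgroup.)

6

Each element a generates a cyclic subgroup ⟨a⟩; distinct elements may generate the same one (a cyclic group of order d has φ(d) generators).
Cyclic subgroups by order — order 1: 1; order 2: 1; order 3: 1; order 4: 1; order 6: 1; order 12: 1.
Total: 6.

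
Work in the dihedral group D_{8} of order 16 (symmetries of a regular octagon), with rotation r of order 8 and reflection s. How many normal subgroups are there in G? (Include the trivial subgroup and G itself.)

7

G has 19 subgroups. Checking conjugation-invariance by order — order 1: 1/1 normal; order 2: 1/9 normal; order 4: 1/5 normal; order 8: 3/3 normal; order 16: 1/1 normal.
Total normal subgroups: 7.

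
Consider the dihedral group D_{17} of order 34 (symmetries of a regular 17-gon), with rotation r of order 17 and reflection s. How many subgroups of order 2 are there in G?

17

|G| = 34 and 2 | 34, so subgroups of order 2 are possible by Lagrange.
The subgroups of order 2 are: {e, r^10s}; {e, r^11s}; {e, r^12s}; {e, r^13s}; … (17 in all).
So G has 17 subgroups of order 2.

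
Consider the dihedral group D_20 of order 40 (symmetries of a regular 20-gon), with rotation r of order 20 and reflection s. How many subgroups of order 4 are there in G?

|G| = 40 and 4 | 40, so subgroups of order 4 are possible by Lagrange.
The subgroups of order 4 are: {e, r^10, s, r^10s}; {e, r^10, rs, r^11s}; {e, r^10, r^2s, r^12s}; {e, r^10, r^3s, r^13s}; … (11 in all).
So G has 11 subgroups of order 4.

11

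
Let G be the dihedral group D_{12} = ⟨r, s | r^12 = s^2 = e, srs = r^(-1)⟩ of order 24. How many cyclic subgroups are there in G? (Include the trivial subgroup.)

18

Each element a generates a cyclic subgroup ⟨a⟩; distinct elements may generate the same one (a cyclic group of order d has φ(d) generators).
Cyclic subgroups by order — order 1: 1; order 2: 13; order 3: 1; order 4: 1; order 6: 1; order 12: 1.
Total: 18.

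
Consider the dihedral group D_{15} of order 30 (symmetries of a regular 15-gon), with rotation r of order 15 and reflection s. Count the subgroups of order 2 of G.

15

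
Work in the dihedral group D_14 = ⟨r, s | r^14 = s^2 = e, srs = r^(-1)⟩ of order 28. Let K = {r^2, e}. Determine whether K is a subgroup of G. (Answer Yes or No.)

r^2 ∈ K but its inverse r^12 ∉ K, so K is not a subgroup.

No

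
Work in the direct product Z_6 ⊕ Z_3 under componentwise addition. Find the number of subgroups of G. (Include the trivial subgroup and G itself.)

12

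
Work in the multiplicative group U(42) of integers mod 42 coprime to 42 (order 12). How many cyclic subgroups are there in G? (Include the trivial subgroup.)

A cyclic subgroup of order d is generated by each of its φ(d) elements of order d, so the cyclic subgroups of order d number (#elements of order d)/φ(d).
Cyclic subgroups by order — order 1: 1; order 2: 3; order 3: 1; order 6: 3.
Total: 8.

8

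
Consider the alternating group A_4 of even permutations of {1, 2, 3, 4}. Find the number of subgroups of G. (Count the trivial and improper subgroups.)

|G| = 12, so by Lagrange every subgroup order divides 12. Divisors: 1, 2, 3, 4, 6, 12.
Subgroups by order — order 1: 1; order 2: 3; order 3: 4; order 4: 1; order 6: 0; order 12: 1.
Total: 1 + 3 + 4 + 1 + 0 + 1 = 10.

10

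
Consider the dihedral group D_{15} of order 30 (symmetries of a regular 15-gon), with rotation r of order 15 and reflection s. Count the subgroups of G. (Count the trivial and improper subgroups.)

28

|G| = 30, so by Lagrange every subgroup order divides 30. Divisors: 1, 2, 3, 5, 6, 10, 15, 30.
Subgroups by order — order 1: 1; order 2: 15; order 3: 1; order 5: 1; order 6: 5; order 10: 3; order 15: 1; order 30: 1.
Total: 1 + 15 + 1 + 1 + 5 + 3 + 1 + 1 = 28.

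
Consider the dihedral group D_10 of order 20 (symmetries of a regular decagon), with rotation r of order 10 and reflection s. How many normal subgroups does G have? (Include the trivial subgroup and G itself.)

G has 22 subgroups. Checking conjugation-invariance by order — order 1: 1/1 normal; order 2: 1/11 normal; order 4: 0/5 normal; order 5: 1/1 normal; order 10: 3/3 normal; order 20: 1/1 normal.
Total normal subgroups: 7.

7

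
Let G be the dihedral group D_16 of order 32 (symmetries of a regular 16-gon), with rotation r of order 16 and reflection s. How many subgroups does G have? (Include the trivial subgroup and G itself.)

|G| = 32, so by Lagrange every subgroup order divides 32. Divisors: 1, 2, 4, 8, 16, 32.
Subgroups by order — order 1: 1; order 2: 17; order 4: 9; order 8: 5; order 16: 3; order 32: 1.
Total: 1 + 17 + 9 + 5 + 3 + 1 = 36.

36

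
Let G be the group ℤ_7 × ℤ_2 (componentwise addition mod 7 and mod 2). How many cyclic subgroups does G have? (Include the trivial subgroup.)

4

Each element a generates a cyclic subgroup ⟨a⟩; distinct elements may generate the same one (a cyclic group of order d has φ(d) generators).
Cyclic subgroups by order — order 1: 1; order 2: 1; order 7: 1; order 14: 1.
Total: 4.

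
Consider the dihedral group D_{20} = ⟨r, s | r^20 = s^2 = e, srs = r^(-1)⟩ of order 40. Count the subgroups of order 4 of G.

11

|G| = 40 and 4 | 40, so subgroups of order 4 are possible by Lagrange.
The subgroups of order 4 are: {e, r^10, s, r^10s}; {e, r^10, rs, r^11s}; {e, r^10, r^2s, r^12s}; {e, r^10, r^3s, r^13s}; … (11 in all).
So G has 11 subgroups of order 4.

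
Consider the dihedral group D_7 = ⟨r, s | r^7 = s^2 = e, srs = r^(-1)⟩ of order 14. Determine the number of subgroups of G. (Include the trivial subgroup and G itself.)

10

|G| = 14, so by Lagrange every subgroup order divides 14. Divisors: 1, 2, 7, 14.
Subgroups by order — order 1: 1; order 2: 7; order 7: 1; order 14: 1.
Total: 1 + 7 + 1 + 1 = 10.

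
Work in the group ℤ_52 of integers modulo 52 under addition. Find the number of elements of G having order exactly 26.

In a cyclic group of order 52, the number of elements of order d (for d | 52) is φ(d).
φ(26) = 12.

12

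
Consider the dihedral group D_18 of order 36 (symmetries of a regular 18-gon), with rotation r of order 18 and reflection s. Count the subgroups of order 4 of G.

|G| = 36 and 4 | 36, so subgroups of order 4 are possible by Lagrange.
The subgroups of order 4 are: {e, r^9, rs, r^10s}; {e, r^9, r^2s, r^11s}; {e, r^9, r^3s, r^12s}; {e, r^9, r^4s, r^13s}; … (9 in all).
So G has 9 subgroups of order 4.

9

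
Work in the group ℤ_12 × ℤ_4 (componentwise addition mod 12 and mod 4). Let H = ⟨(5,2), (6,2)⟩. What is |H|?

24

|⟨(5,2)⟩| = 12 and |⟨(6,2)⟩| = 2, so |H| is a multiple of lcm(12, 2) = 12 and divides |G| = 48.
Closing under the operation: H = {(0,0), (0,2), (1,0), (1,2), (2,0), (2,2), (3,0), (3,2), (4,0), (4,2), (5,0), (5,2), (6,0), (6,2), (7,0), (7,2), (8,0), (8,2), (9,0), (9,2), (10,0), (10,2), (11,0), (11,2)}, so |H| = 24.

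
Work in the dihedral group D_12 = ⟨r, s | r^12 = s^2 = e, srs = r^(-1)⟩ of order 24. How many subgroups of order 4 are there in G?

|G| = 24 and 4 | 24, so subgroups of order 4 are possible by Lagrange.
The subgroups of order 4 are: {e, r^6, r^4s, r^10s}; {e, r^6, r^5s, r^11s}; {e, r^6, r^2s, r^8s}; {e, r^3, r^6, r^9}; … (7 in all).
So G has 7 subgroups of order 4.

7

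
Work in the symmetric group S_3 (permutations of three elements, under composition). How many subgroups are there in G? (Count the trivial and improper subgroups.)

6

|G| = 6, so by Lagrange every subgroup order divides 6. Divisors: 1, 2, 3, 6.
Subgroups by order — order 1: 1; order 2: 3; order 3: 1; order 6: 1.
Total: 1 + 3 + 1 + 1 = 6.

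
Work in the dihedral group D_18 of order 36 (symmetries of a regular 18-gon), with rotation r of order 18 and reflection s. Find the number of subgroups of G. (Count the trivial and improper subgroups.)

45

|G| = 36, so by Lagrange every subgroup order divides 36. Divisors: 1, 2, 3, 4, 6, 9, 12, 18, 36.
Subgroups by order — order 1: 1; order 2: 19; order 3: 1; order 4: 9; order 6: 7; order 9: 1; order 12: 3; order 18: 3; order 36: 1.
Total: 1 + 19 + 1 + 9 + 7 + 1 + 3 + 3 + 1 = 45.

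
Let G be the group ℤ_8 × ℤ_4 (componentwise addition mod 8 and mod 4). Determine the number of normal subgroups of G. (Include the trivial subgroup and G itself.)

22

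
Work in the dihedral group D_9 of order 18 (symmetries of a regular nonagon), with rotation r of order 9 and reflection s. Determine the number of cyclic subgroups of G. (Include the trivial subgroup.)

12

Group the elements of G by the cyclic subgroup they generate; each cyclic subgroup of order d accounts for φ(d) elements.
Cyclic subgroups by order — order 1: 1; order 2: 9; order 3: 1; order 9: 1.
Total: 12.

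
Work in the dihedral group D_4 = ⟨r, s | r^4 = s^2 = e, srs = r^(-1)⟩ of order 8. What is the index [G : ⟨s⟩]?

|⟨s⟩| = 2 and |G| = 8.
By Lagrange, [G : H] = |G|/|H| = 8/2 = 4.

4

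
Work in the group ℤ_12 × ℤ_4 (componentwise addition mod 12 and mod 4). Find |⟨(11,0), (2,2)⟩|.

24

|⟨(11,0)⟩| = 12 and |⟨(2,2)⟩| = 6, so |H| is a multiple of lcm(12, 6) = 12 and divides |G| = 48.
Closing under the operation: H = {(0,0), (0,2), (1,0), (1,2), (2,0), (2,2), (3,0), (3,2), (4,0), (4,2), (5,0), (5,2), (6,0), (6,2), (7,0), (7,2), (8,0), (8,2), (9,0), (9,2), (10,0), (10,2), (11,0), (11,2)}, so |H| = 24.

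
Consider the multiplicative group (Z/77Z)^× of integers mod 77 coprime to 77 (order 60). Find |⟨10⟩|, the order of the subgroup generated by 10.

6

Compute successive powers of 10 mod 77: 10, 23, 76, 67, 54, 1; 10^6 ≡ 1 (mod 77).
So |⟨10⟩| = 6.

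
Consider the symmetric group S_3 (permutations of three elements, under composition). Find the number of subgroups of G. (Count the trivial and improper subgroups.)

6

|G| = 6, so by Lagrange every subgroup order divides 6. Divisors: 1, 2, 3, 6.
Subgroups by order — order 1: 1; order 2: 3; order 3: 1; order 6: 1.
Total: 1 + 3 + 1 + 1 = 6.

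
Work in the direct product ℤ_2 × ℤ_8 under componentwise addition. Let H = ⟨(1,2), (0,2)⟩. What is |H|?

|⟨(1,2)⟩| = 4 and |⟨(0,2)⟩| = 4, so |H| is a multiple of lcm(4, 4) = 4 and divides |G| = 16.
Closing under the operation: H = {(0,0), (0,2), (0,4), (0,6), (1,0), (1,2), (1,4), (1,6)}, so |H| = 8.

8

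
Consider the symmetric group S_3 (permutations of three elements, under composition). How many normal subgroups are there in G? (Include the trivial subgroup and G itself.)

G has 6 subgroups. Checking conjugation-invariance by order — order 1: 1/1 normal; order 2: 0/3 normal; order 3: 1/1 normal; order 6: 1/1 normal.
Total normal subgroups: 3.

3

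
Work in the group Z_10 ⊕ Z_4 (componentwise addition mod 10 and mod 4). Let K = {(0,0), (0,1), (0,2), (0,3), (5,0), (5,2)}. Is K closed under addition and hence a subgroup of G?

|K| = 6 does not divide |G| = 40, so by Lagrange K is not a subgroup.

No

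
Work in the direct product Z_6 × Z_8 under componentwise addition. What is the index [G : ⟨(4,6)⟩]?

4

|⟨(4,6)⟩| = 12 and |G| = 48.
By Lagrange, [G : H] = |G|/|H| = 48/12 = 4.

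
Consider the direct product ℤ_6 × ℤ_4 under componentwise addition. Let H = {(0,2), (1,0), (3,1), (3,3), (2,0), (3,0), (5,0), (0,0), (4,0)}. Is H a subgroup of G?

No

|H| = 9 does not divide |G| = 24, so by Lagrange H is not a subgroup.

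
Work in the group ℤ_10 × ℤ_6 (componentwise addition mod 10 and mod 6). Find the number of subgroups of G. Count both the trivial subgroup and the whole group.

20

|G| = 60, so by Lagrange every subgroup order divides 60. Divisors: 1, 2, 3, 4, 5, 6, 10, 12, 15, 20, 30, 60.
Subgroups by order — order 1: 1; order 2: 3; order 3: 1; order 4: 1; order 5: 1; order 6: 3; order 10: 3; order 12: 1; order 15: 1; order 20: 1; order 30: 3; order 60: 1.
Total: 1 + 3 + 1 + 1 + 1 + 3 + 3 + 1 + 1 + 1 + 3 + 1 = 20.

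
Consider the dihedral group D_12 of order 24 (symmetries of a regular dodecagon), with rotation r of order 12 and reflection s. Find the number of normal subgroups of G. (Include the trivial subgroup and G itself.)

G has 34 subgroups. Checking conjugation-invariance by order — order 1: 1/1 normal; order 2: 1/13 normal; order 3: 1/1 normal; order 4: 1/7 normal; order 6: 1/5 normal; order 8: 0/3 normal; order 12: 3/3 normal; order 24: 1/1 normal.
Total normal subgroups: 9.

9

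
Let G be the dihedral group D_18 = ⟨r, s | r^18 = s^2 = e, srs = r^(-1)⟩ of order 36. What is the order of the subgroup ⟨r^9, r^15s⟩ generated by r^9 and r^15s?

4

|⟨r^9⟩| = 2 and |⟨r^15s⟩| = 2, so |H| is a multiple of lcm(2, 2) = 2 and divides |G| = 36.
Closing under the operation: H = {e, r^9, r^6s, r^15s}, so |H| = 4.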